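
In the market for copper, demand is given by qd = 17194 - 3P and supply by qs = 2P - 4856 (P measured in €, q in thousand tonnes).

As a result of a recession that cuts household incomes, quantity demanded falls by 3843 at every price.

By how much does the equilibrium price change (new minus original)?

-768.6

Before the shock: 17194 - 3P = 2P - 4856 ⇒ 22050 = 5P ⇒ P = 4410, q = 3964.
With the change applied: demand qd = 13351 - 3P, supply qs = 2P - 4856.
Clearing the new market: 13351 - 3P = 2P - 4856, so P = 3641.4 and q = 2426.8.
ΔP = 3641.4 − 4410 = -768.6.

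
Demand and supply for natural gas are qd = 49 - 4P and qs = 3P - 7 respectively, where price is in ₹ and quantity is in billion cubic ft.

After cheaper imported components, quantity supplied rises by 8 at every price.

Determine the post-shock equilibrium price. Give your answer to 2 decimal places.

Before the shock: 49 - 4P = 3P - 7 ⇒ 56 = 7P ⇒ P = 8, q = 17.
The new curves are qd = 49 - 4P (demand) and qs = 3P + 1 (supply).
New equilibrium: 49 - 4P = 3P + 1 ⇒ 48 = 7P ⇒ P = 48/7 ≈ 6.8571, q = 151/7 ≈ 21.5714.

6.86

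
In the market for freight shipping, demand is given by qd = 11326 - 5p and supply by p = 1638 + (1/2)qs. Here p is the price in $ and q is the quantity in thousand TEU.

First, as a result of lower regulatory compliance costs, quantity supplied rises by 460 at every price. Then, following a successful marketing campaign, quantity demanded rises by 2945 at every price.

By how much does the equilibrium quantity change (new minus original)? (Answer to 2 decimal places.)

+1170.00

Before the shock: 11326 - 5p = 2p - 3276 ⇒ 14602 = 7p ⇒ p = 2086, q = 896.
The new curves are qd = 14271 - 5p (demand) and qs = 2p - 2816 (supply).
Clearing the new market: 14271 - 5p = 2p - 2816, so p = 2441 and q = 2066.
Δq = 2066 − 896 = +1170.00.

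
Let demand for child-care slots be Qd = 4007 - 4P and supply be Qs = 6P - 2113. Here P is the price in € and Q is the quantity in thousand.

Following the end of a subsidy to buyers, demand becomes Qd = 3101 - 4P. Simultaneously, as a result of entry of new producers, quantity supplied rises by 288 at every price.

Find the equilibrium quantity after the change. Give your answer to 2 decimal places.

Initially, 4007 - 4P = 6P - 2113, so 6120 = 10P and P = 612, Q = 1559.
The shock moves the curves to Qd = 3101 - 4P and Qs = 6P - 1825.
Equate the new curves: 3101 - 4P = 6P - 1825, giving 4926 = 10P, P = 492.6, Q = 1130.6.

1130.60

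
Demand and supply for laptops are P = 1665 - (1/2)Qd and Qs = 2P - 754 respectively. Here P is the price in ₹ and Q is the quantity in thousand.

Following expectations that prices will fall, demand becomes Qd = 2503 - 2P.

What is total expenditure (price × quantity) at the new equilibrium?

712061.625

Initially, 3330 - 2P = 2P - 754, so 4084 = 4P and P = 1021, Q = 1288.
The new curves are Qd = 2503 - 2P (demand) and Qs = 2P - 754 (supply).
New equilibrium: 2503 - 2P = 2P - 754 ⇒ 3257 = 4P ⇒ P = 814.25, Q = 874.5.
New expenditure = 814.25 × 874.5 = 712061.625.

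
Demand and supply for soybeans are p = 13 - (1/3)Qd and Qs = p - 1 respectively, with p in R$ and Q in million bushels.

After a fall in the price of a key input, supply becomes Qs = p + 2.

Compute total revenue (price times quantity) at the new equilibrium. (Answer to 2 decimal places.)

104.06

Original equilibrium: 39 - 3p = p - 1 gives 40 = 4p, so p = 10 and Q = 9.
The new curves are Qd = 39 - 3p (demand) and Qs = p + 2 (supply).
New equilibrium: 39 - 3p = p + 2 ⇒ 37 = 4p ⇒ p = 9.25, Q = 11.25.
New expenditure = 9.25 × 11.25 = 104.06.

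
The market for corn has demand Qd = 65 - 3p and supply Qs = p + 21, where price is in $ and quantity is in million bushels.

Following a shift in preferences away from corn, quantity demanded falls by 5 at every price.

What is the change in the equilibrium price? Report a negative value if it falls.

Initially, 65 - 3p = p + 21, so 44 = 4p and p = 11, Q = 32.
The shock moves the curves to Qd = 60 - 3p and Qs = p + 21.
Clearing the new market: 60 - 3p = p + 21, so p = 9.75 and Q = 30.75.
Δp = 9.75 − 11 = -1.25.

-1.25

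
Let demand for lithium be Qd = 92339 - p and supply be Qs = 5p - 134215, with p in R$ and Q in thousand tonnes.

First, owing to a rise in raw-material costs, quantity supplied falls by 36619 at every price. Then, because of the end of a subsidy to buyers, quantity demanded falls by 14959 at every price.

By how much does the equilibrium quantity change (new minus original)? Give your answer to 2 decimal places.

Before the shock: 92339 - p = 5p - 134215 ⇒ 226554 = 6p ⇒ p = 37759, Q = 54580.
With the change applied: demand Qd = 77380 - p, supply Qs = 5p - 170834.
Clearing the new market: 77380 - p = 5p - 170834, so p = 41369 and Q = 36011.
ΔQ = 36011 − 54580 = -18569.00.

-18569.00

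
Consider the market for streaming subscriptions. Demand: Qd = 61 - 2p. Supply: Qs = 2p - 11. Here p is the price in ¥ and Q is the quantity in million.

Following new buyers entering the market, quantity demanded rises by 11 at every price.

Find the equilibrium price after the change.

20.75

Solve the original market: 61 - 2p = 2p - 11, hence p = 18 and Q = 25.
With the change applied: demand Qd = 72 - 2p, supply Qs = 2p - 11.
Equate the new curves: 72 - 2p = 2p - 11, giving 83 = 4p, p = 20.75, Q = 30.5.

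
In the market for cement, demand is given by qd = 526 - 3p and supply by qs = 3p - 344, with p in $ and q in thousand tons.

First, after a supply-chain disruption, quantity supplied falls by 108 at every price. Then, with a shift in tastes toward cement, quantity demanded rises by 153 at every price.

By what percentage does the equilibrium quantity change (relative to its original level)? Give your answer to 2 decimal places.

Solve the original market: 526 - 3p = 3p - 344, hence p = 145 and q = 91.
The shock moves the curves to qd = 679 - 3p and qs = 3p - 452.
New equilibrium: 679 - 3p = 3p - 452 ⇒ 1131 = 6p ⇒ p = 188.5, q = 113.5.
%Δq = (113.5 − 91) / 91 × 100 = +24.73%.

+24.73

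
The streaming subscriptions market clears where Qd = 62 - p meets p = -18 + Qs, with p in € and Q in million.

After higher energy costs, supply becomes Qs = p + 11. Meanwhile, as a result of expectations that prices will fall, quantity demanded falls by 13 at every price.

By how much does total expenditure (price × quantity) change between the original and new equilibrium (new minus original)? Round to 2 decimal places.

-310.00

Initially, 62 - p = p + 18, so 44 = 2p and p = 22, Q = 40.
The shock moves the curves to Qd = 49 - p and Qs = p + 11.
New equilibrium: 49 - p = p + 11 ⇒ 38 = 2p ⇒ p = 19, Q = 30.
Expenditure moves from 22×40 = 880 to 19×30 = 570; change = -310.00.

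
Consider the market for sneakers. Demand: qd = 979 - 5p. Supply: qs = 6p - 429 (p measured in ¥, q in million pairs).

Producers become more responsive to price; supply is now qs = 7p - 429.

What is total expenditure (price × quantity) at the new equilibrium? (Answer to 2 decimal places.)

46033.78

Initially, 979 - 5p = 6p - 429, so 1408 = 11p and p = 128, q = 339.
The shock moves the curves to qd = 979 - 5p and qs = 7p - 429.
Setting them equal: 979 - 5p = 7p - 429 → 1408 = 12p, so p = 352/3 ≈ 117.3333 and q = 1177/3 ≈ 392.3333.
New expenditure = 117.3333 × 392.3333 = 46033.78.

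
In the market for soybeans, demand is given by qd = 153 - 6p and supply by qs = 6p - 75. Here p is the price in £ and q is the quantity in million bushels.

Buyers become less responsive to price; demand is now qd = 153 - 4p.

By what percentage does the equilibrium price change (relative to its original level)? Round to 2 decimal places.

Solve the original market: 153 - 6p = 6p - 75, hence p = 19 and q = 39.
The new curves are qd = 153 - 4p (demand) and qs = 6p - 75 (supply).
Equate the new curves: 153 - 4p = 6p - 75, giving 228 = 10p, p = 22.8, q = 61.8.
%Δp = (22.8 − 19) / 19 × 100 = +20.00%.

+20.00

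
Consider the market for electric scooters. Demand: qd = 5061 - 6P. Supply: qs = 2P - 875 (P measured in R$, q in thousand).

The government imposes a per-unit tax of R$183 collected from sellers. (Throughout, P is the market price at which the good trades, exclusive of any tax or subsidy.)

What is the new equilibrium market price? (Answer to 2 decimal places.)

Before the shock: 5061 - 6P = 2P - 875 ⇒ 5936 = 8P ⇒ P = 742, q = 609.
Since sellers keep the price net of the tax, the effective supply curve becomes qs = 2P - 1241.
Clearing the new market: 5061 - 6P = 2P - 1241, so P = 787.75 and q = 334.5.

787.75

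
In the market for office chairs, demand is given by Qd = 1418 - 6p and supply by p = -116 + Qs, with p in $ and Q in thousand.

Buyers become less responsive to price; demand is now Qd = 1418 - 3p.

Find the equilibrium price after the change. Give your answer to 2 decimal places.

Before the shock: 1418 - 6p = p + 116 ⇒ 1302 = 7p ⇒ p = 186, Q = 302.
The new curves are Qd = 1418 - 3p (demand) and Qs = p + 116 (supply).
New equilibrium: 1418 - 3p = p + 116 ⇒ 1302 = 4p ⇒ p = 325.5, Q = 441.5.

325.50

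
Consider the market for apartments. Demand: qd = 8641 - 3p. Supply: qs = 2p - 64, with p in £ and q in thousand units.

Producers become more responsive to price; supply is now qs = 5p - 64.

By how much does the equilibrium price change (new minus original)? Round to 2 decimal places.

Before the shock: 8641 - 3p = 2p - 64 ⇒ 8705 = 5p ⇒ p = 1741, q = 3418.
After the shift, demand is qd = 8641 - 3p and supply is qs = 5p - 64.
Equate the new curves: 8641 - 3p = 5p - 64, giving 8705 = 8p, p = 1088.125, q = 5376.625.
Δp = 1088.125 − 1741 = -652.88.

-652.88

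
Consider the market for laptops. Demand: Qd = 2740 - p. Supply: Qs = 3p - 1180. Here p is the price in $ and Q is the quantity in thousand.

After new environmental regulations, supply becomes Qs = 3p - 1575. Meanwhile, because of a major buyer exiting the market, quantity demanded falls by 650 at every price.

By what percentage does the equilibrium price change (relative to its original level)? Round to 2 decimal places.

-6.51

Initially, 2740 - p = 3p - 1180, so 3920 = 4p and p = 980, Q = 1760.
With the change applied: demand Qd = 2090 - p, supply Qs = 3p - 1575.
Clearing the new market: 2090 - p = 3p - 1575, so p = 916.25 and Q = 1173.75.
%Δp = (916.25 − 980) / 980 × 100 = -6.51%.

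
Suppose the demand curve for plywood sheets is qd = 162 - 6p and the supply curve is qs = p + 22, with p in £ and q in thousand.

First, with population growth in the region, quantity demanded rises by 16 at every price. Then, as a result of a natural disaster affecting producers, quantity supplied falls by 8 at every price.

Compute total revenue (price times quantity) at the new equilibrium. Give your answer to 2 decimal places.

876.90

Before the shock: 162 - 6p = p + 22 ⇒ 140 = 7p ⇒ p = 20, q = 42.
The new curves are qd = 178 - 6p (demand) and qs = p + 14 (supply).
Setting them equal: 178 - 6p = p + 14 → 164 = 7p, so p = 164/7 ≈ 23.4286 and q = 262/7 ≈ 37.4286.
New expenditure = 23.4286 × 37.4286 = 876.90.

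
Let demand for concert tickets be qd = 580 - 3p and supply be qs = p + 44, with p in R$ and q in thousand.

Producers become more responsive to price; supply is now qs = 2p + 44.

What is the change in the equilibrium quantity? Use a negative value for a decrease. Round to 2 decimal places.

+80.40

Original equilibrium: 580 - 3p = p + 44 gives 536 = 4p, so p = 134 and q = 178.
With the change applied: demand qd = 580 - 3p, supply qs = 2p + 44.
Equate the new curves: 580 - 3p = 2p + 44, giving 536 = 5p, p = 107.2, q = 258.4.
Δq = 258.4 − 178 = +80.40.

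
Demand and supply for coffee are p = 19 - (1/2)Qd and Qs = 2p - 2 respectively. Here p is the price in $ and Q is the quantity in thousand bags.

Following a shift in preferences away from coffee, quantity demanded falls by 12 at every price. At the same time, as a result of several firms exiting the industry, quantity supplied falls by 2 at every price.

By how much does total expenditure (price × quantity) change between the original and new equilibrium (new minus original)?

-97.5

Before the shock: 38 - 2p = 2p - 2 ⇒ 40 = 4p ⇒ p = 10, Q = 18.
With the change applied: demand Qd = 26 - 2p, supply Qs = 2p - 4.
Clearing the new market: 26 - 2p = 2p - 4, so p = 7.5 and Q = 11.
Expenditure moves from 10×18 = 180 to 7.5×11 = 82.5; change = -97.5.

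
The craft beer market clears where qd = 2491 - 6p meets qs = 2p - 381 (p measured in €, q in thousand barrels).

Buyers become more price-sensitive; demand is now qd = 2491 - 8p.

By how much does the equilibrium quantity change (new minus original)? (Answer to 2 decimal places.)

-143.60

Initially, 2491 - 6p = 2p - 381, so 2872 = 8p and p = 359, q = 337.
The new curves are qd = 2491 - 8p (demand) and qs = 2p - 381 (supply).
Clearing the new market: 2491 - 8p = 2p - 381, so p = 287.2 and q = 193.4.
Δq = 193.4 − 337 = -143.60.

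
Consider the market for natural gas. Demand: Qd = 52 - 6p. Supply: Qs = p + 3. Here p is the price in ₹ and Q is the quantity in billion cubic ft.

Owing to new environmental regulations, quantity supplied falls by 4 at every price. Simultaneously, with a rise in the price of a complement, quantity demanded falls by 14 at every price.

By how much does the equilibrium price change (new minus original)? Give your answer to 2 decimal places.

Solve the original market: 52 - 6p = p + 3, hence p = 7 and Q = 10.
The new curves are Qd = 38 - 6p (demand) and Qs = p - 1 (supply).
Setting them equal: 38 - 6p = p - 1 → 39 = 7p, so p = 39/7 ≈ 5.5714 and Q = 32/7 ≈ 4.5714.
Δp = 5.5714 − 7 = -1.43.

-1.43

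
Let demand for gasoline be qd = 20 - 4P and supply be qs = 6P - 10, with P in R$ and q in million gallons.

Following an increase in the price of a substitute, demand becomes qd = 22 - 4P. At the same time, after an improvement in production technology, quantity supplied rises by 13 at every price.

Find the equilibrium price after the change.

1.9

Initially, 20 - 4P = 6P - 10, so 30 = 10P and P = 3, q = 8.
With the change applied: demand qd = 22 - 4P, supply qs = 6P + 3.
New equilibrium: 22 - 4P = 6P + 3 ⇒ 19 = 10P ⇒ P = 1.9, q = 14.4.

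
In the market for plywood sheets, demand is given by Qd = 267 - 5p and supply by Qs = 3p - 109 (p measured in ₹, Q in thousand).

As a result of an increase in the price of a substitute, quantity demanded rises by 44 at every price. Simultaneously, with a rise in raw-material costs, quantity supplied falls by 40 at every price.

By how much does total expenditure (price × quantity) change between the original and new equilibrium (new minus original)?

Original equilibrium: 267 - 5p = 3p - 109 gives 376 = 8p, so p = 47 and Q = 32.
The new curves are Qd = 311 - 5p (demand) and Qs = 3p - 149 (supply).
Clearing the new market: 311 - 5p = 3p - 149, so p = 57.5 and Q = 23.5.
Expenditure moves from 47×32 = 1504 to 57.5×23.5 = 1351.25; change = -152.75.

-152.75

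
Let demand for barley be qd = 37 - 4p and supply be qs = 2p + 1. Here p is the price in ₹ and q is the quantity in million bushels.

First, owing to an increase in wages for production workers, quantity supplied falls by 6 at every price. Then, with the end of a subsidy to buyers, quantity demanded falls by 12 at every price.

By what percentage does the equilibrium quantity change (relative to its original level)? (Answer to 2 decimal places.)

Original equilibrium: 37 - 4p = 2p + 1 gives 36 = 6p, so p = 6 and q = 13.
With the change applied: demand qd = 25 - 4p, supply qs = 2p - 5.
Equate the new curves: 25 - 4p = 2p - 5, giving 30 = 6p, p = 5, q = 5.
%Δq = (5 − 13) / 13 × 100 = -61.54%.

-61.54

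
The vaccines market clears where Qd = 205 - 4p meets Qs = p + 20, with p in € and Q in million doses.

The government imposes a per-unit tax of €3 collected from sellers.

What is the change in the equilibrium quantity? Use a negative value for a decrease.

-2.4

Solve the original market: 205 - 4p = p + 20, hence p = 37 and Q = 57.
Since sellers keep the price net of the tax, the effective supply curve becomes Qs = p + 17.
Setting them equal: 205 - 4p = p + 17 → 188 = 5p, so p = 37.6 and Q = 54.6.
ΔQ = 54.6 − 57 = -2.4.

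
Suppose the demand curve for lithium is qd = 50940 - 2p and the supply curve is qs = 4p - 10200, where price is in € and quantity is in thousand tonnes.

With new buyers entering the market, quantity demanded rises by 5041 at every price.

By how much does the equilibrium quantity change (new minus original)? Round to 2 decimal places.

Original equilibrium: 50940 - 2p = 4p - 10200 gives 61140 = 6p, so p = 10190 and q = 30560.
With the change applied: demand qd = 55981 - 2p, supply qs = 4p - 10200.
Equate the new curves: 55981 - 2p = 4p - 10200, giving 66181 = 6p, p = 66181/6 ≈ 11030.1667, q = 101762/3 ≈ 33920.6667.
Δq = 33920.6667 − 30560 = +3360.67.

+3360.67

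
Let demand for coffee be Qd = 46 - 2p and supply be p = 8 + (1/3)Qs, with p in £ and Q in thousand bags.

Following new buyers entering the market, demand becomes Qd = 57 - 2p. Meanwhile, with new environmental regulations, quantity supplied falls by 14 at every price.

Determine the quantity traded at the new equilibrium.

Original equilibrium: 46 - 2p = 3p - 24 gives 70 = 5p, so p = 14 and Q = 18.
After the shift, demand is Qd = 57 - 2p and supply is Qs = 3p - 38.
Setting them equal: 57 - 2p = 3p - 38 → 95 = 5p, so p = 19 and Q = 19.

19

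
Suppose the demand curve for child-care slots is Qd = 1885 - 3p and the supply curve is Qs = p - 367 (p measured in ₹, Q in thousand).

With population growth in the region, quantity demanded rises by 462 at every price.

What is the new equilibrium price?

678.5

Initially, 1885 - 3p = p - 367, so 2252 = 4p and p = 563, Q = 196.
The new curves are Qd = 2347 - 3p (demand) and Qs = p - 367 (supply).
Setting them equal: 2347 - 3p = p - 367 → 2714 = 4p, so p = 678.5 and Q = 311.5.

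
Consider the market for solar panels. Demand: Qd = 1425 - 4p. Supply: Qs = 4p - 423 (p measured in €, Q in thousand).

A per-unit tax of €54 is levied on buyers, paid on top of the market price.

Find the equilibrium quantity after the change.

Before the shock: 1425 - 4p = 4p - 423 ⇒ 1848 = 8p ⇒ p = 231, Q = 501.
Since buyers pay the price plus the tax, the effective demand curve becomes Qd = 1209 - 4p.
Equate the new curves: 1209 - 4p = 4p - 423, giving 1632 = 8p, p = 204, Q = 393.

393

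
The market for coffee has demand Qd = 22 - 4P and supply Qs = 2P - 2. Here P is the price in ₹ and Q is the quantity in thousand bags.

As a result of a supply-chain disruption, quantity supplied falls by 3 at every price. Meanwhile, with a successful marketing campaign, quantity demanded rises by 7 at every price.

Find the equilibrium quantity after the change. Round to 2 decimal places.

6.33

Before the shock: 22 - 4P = 2P - 2 ⇒ 24 = 6P ⇒ P = 4, Q = 6.
The new curves are Qd = 29 - 4P (demand) and Qs = 2P - 5 (supply).
Equate the new curves: 29 - 4P = 2P - 5, giving 34 = 6P, P = 17/3 ≈ 5.6667, Q = 19/3 ≈ 6.3333.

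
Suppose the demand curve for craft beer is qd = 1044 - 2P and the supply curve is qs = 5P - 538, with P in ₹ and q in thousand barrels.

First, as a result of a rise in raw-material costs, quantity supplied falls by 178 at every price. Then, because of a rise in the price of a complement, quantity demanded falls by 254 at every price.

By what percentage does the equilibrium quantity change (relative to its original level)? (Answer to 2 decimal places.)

Solve the original market: 1044 - 2P = 5P - 538, hence P = 226 and q = 592.
With the change applied: demand qd = 790 - 2P, supply qs = 5P - 716.
Clearing the new market: 790 - 2P = 5P - 716, so P = 1506/7 ≈ 215.1429 and q = 2518/7 ≈ 359.7143.
%Δq = (359.7143 − 592) / 592 × 100 = -39.24%.

-39.24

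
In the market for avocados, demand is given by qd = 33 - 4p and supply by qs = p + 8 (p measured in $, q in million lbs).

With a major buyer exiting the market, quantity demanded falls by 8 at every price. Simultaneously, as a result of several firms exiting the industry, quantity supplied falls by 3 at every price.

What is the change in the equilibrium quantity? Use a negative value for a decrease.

-4

Before the shock: 33 - 4p = p + 8 ⇒ 25 = 5p ⇒ p = 5, q = 13.
The shock moves the curves to qd = 25 - 4p and qs = p + 5.
Setting them equal: 25 - 4p = p + 5 → 20 = 5p, so p = 4 and q = 9.
Δq = 9 − 13 = -4.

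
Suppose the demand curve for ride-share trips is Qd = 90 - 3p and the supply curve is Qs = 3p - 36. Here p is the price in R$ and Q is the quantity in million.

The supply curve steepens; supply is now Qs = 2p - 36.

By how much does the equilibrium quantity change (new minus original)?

Before the shock: 90 - 3p = 3p - 36 ⇒ 126 = 6p ⇒ p = 21, Q = 27.
After the shift, demand is Qd = 90 - 3p and supply is Qs = 2p - 36.
Clearing the new market: 90 - 3p = 2p - 36, so p = 25.2 and Q = 14.4.
ΔQ = 14.4 − 27 = -12.6.

-12.6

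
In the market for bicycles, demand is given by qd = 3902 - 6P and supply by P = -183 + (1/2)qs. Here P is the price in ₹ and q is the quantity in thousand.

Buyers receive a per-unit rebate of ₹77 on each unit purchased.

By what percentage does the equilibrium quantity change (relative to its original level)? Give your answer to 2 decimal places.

Initially, 3902 - 6P = 2P + 366, so 3536 = 8P and P = 442, q = 1250.
Since buyers' out-of-pocket price is the market price minus the rebate, the effective demand curve becomes qd = 4364 - 6P.
Setting them equal: 4364 - 6P = 2P + 366 → 3998 = 8P, so P = 499.75 and q = 1365.5.
%Δq = (1365.5 − 1250) / 1250 × 100 = +9.24%.

+9.24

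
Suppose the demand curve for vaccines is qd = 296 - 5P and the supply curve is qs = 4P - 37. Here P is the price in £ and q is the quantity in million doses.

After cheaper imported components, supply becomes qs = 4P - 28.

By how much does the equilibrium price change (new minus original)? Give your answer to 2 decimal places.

Initially, 296 - 5P = 4P - 37, so 333 = 9P and P = 37, q = 111.
The shock moves the curves to qd = 296 - 5P and qs = 4P - 28.
Setting them equal: 296 - 5P = 4P - 28 → 324 = 9P, so P = 36 and q = 116.
ΔP = 36 − 37 = -1.00.

-1.00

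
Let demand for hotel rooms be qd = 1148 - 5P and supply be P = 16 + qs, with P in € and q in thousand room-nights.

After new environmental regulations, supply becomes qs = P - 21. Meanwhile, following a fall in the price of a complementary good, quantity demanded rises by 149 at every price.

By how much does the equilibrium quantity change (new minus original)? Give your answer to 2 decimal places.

+20.67

Original equilibrium: 1148 - 5P = P - 16 gives 1164 = 6P, so P = 194 and q = 178.
The new curves are qd = 1297 - 5P (demand) and qs = P - 21 (supply).
New equilibrium: 1297 - 5P = P - 21 ⇒ 1318 = 6P ⇒ P = 659/3 ≈ 219.6667, q = 596/3 ≈ 198.6667.
Δq = 198.6667 − 178 = +20.67.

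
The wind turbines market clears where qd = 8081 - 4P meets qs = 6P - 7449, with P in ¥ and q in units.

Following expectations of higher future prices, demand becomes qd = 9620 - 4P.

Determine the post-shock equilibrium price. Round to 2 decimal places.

Before the shock: 8081 - 4P = 6P - 7449 ⇒ 15530 = 10P ⇒ P = 1553, q = 1869.
The new curves are qd = 9620 - 4P (demand) and qs = 6P - 7449 (supply).
New equilibrium: 9620 - 4P = 6P - 7449 ⇒ 17069 = 10P ⇒ P = 1706.9, q = 2792.4.

1706.90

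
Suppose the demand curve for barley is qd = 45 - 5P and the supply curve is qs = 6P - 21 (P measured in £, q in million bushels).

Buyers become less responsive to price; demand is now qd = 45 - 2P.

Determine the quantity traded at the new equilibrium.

28.5

Before the shock: 45 - 5P = 6P - 21 ⇒ 66 = 11P ⇒ P = 6, q = 15.
The shock moves the curves to qd = 45 - 2P and qs = 6P - 21.
New equilibrium: 45 - 2P = 6P - 21 ⇒ 66 = 8P ⇒ P = 8.25, q = 28.5.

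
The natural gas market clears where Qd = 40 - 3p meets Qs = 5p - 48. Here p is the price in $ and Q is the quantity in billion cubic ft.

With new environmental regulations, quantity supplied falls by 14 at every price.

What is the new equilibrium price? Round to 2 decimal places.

12.75

Original equilibrium: 40 - 3p = 5p - 48 gives 88 = 8p, so p = 11 and Q = 7.
The shock moves the curves to Qd = 40 - 3p and Qs = 5p - 62.
Clearing the new market: 40 - 3p = 5p - 62, so p = 12.75 and Q = 1.75.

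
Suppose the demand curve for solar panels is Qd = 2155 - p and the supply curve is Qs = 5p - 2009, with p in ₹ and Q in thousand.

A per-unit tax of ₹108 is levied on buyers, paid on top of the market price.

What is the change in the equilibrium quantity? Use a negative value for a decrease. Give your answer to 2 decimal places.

Initially, 2155 - p = 5p - 2009, so 4164 = 6p and p = 694, Q = 1461.
Since buyers pay the price plus the tax, the effective demand curve becomes Qd = 2047 - p.
Setting them equal: 2047 - p = 5p - 2009 → 4056 = 6p, so p = 676 and Q = 1371.
ΔQ = 1371 − 1461 = -90.00.

-90.00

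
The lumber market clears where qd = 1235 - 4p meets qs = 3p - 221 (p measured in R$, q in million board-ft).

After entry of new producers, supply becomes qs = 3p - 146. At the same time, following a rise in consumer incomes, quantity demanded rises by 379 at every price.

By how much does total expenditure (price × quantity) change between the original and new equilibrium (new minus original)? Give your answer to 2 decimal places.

Before the shock: 1235 - 4p = 3p - 221 ⇒ 1456 = 7p ⇒ p = 208, q = 403.
The new curves are qd = 1614 - 4p (demand) and qs = 3p - 146 (supply).
New equilibrium: 1614 - 4p = 3p - 146 ⇒ 1760 = 7p ⇒ p = 1760/7 ≈ 251.4286, q = 4258/7 ≈ 608.2857.
Expenditure moves from 208×403 = 83824 to 251.4286×608.2857 = 152940.4082; change = +69116.41.

+69116.41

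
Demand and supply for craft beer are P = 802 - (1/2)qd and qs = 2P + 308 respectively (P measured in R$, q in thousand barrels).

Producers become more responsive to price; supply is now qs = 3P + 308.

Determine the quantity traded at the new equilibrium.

Initially, 1604 - 2P = 2P + 308, so 1296 = 4P and P = 324, q = 956.
After the shift, demand is qd = 1604 - 2P and supply is qs = 3P + 308.
Clearing the new market: 1604 - 2P = 3P + 308, so P = 259.2 and q = 1085.6.

1085.6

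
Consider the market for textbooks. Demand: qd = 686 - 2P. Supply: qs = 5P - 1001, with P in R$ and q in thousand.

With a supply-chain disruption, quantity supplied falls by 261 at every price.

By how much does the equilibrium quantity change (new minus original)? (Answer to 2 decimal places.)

Initially, 686 - 2P = 5P - 1001, so 1687 = 7P and P = 241, q = 204.
After the shift, demand is qd = 686 - 2P and supply is qs = 5P - 1262.
Clearing the new market: 686 - 2P = 5P - 1262, so P = 1948/7 ≈ 278.2857 and q = 906/7 ≈ 129.4286.
Δq = 129.4286 − 204 = -74.57.

-74.57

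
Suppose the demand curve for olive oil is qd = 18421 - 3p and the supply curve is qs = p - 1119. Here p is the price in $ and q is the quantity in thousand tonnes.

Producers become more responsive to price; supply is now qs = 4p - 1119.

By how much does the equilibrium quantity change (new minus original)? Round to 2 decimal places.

+6280.71

Initially, 18421 - 3p = p - 1119, so 19540 = 4p and p = 4885, q = 3766.
The new curves are qd = 18421 - 3p (demand) and qs = 4p - 1119 (supply).
Clearing the new market: 18421 - 3p = 4p - 1119, so p = 19540/7 ≈ 2791.4286 and q = 70327/7 ≈ 10046.7143.
Δq = 10046.7143 − 3766 = +6280.71.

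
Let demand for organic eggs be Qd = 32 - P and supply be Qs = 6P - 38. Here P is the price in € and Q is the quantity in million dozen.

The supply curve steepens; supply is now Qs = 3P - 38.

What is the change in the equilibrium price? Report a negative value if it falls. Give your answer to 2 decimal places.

Original equilibrium: 32 - P = 6P - 38 gives 70 = 7P, so P = 10 and Q = 22.
With the change applied: demand Qd = 32 - P, supply Qs = 3P - 38.
New equilibrium: 32 - P = 3P - 38 ⇒ 70 = 4P ⇒ P = 17.5, Q = 14.5.
ΔP = 17.5 − 10 = +7.50.

+7.50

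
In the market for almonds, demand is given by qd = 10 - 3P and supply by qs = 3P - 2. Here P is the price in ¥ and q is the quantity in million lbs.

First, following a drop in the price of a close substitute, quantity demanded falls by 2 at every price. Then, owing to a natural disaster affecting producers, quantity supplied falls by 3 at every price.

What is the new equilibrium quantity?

Initially, 10 - 3P = 3P - 2, so 12 = 6P and P = 2, q = 4.
With the change applied: demand qd = 8 - 3P, supply qs = 3P - 5.
Clearing the new market: 8 - 3P = 3P - 5, so P = 13/6 ≈ 2.1667 and q = 1.5.

1.5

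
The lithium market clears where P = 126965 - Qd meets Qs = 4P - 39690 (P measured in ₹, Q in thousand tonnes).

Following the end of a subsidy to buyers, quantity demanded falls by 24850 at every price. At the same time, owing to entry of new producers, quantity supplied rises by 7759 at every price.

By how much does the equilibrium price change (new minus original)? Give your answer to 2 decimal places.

Solve the original market: 126965 - P = 4P - 39690, hence P = 33331 and Q = 93634.
The new curves are Qd = 102115 - P (demand) and Qs = 4P - 31931 (supply).
Setting them equal: 102115 - P = 4P - 31931 → 134046 = 5P, so P = 26809.2 and Q = 75305.8.
ΔP = 26809.2 − 33331 = -6521.80.

-6521.80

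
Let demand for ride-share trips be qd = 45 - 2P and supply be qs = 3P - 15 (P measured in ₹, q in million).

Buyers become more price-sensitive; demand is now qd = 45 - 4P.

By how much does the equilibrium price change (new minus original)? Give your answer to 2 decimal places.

Original equilibrium: 45 - 2P = 3P - 15 gives 60 = 5P, so P = 12 and q = 21.
The new curves are qd = 45 - 4P (demand) and qs = 3P - 15 (supply).
Setting them equal: 45 - 4P = 3P - 15 → 60 = 7P, so P = 60/7 ≈ 8.5714 and q = 75/7 ≈ 10.7143.
ΔP = 8.5714 − 12 = -3.43.

-3.43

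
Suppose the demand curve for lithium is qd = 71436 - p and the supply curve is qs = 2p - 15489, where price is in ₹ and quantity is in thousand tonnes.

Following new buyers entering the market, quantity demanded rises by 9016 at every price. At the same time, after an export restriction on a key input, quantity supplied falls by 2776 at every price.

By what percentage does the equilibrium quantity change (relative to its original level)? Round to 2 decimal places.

Solve the original market: 71436 - p = 2p - 15489, hence p = 28975 and q = 42461.
The new curves are qd = 80452 - p (demand) and qs = 2p - 18265 (supply).
Setting them equal: 80452 - p = 2p - 18265 → 98717 = 3p, so p = 98717/3 ≈ 32905.6667 and q = 142639/3 ≈ 47546.3333.
%Δq = (47546.3333 − 42461) / 42461 × 100 = +11.98%.

+11.98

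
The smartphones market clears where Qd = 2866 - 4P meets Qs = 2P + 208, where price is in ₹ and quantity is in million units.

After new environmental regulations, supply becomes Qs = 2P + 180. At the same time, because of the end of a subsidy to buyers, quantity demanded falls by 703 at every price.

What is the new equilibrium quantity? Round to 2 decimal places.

Solve the original market: 2866 - 4P = 2P + 208, hence P = 443 and Q = 1094.
After the shift, demand is Qd = 2163 - 4P and supply is Qs = 2P + 180.
Setting them equal: 2163 - 4P = 2P + 180 → 1983 = 6P, so P = 330.5 and Q = 841.

841.00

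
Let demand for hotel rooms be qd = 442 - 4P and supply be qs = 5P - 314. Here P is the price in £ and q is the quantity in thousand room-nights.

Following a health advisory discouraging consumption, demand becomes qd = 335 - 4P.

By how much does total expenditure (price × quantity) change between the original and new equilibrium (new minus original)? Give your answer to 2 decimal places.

Solve the original market: 442 - 4P = 5P - 314, hence P = 84 and q = 106.
After the shift, demand is qd = 335 - 4P and supply is qs = 5P - 314.
Setting them equal: 335 - 4P = 5P - 314 → 649 = 9P, so P = 649/9 ≈ 72.1111 and q = 419/9 ≈ 46.5556.
Expenditure moves from 84×106 = 8904 to 72.1111×46.5556 = 3357.1728; change = -5546.83.

-5546.83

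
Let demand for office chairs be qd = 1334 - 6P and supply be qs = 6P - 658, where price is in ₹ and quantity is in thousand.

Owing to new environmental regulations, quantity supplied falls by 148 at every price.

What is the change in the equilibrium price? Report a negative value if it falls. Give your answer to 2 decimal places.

+12.33

Before the shock: 1334 - 6P = 6P - 658 ⇒ 1992 = 12P ⇒ P = 166, q = 338.
After the shift, demand is qd = 1334 - 6P and supply is qs = 6P - 806.
New equilibrium: 1334 - 6P = 6P - 806 ⇒ 2140 = 12P ⇒ P = 535/3 ≈ 178.3333, q = 264.
ΔP = 178.3333 − 166 = +12.33.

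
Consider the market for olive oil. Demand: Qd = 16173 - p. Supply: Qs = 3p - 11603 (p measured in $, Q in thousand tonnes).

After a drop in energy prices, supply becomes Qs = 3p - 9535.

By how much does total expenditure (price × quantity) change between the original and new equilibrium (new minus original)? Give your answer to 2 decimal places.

Solve the original market: 16173 - p = 3p - 11603, hence p = 6944 and Q = 9229.
With the change applied: demand Qd = 16173 - p, supply Qs = 3p - 9535.
Setting them equal: 16173 - p = 3p - 9535 → 25708 = 4p, so p = 6427 and Q = 9746.
Expenditure moves from 6944×9229 = 64086176 to 6427×9746 = 62637542; change = -1448634.00.

-1448634.00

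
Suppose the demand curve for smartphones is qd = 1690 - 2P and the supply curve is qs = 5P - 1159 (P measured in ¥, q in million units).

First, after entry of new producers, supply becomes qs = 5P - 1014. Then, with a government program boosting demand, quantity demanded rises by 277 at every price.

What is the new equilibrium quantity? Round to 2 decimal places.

Before the shock: 1690 - 2P = 5P - 1159 ⇒ 2849 = 7P ⇒ P = 407, q = 876.
After the shift, demand is qd = 1967 - 2P and supply is qs = 5P - 1014.
Clearing the new market: 1967 - 2P = 5P - 1014, so P = 2981/7 ≈ 425.8571 and q = 7807/7 ≈ 1115.2857.

1115.29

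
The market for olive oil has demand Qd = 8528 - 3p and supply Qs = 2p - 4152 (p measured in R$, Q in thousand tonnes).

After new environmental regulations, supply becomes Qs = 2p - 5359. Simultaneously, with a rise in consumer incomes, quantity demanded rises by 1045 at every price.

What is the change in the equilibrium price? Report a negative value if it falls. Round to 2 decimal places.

+450.40

Initially, 8528 - 3p = 2p - 4152, so 12680 = 5p and p = 2536, Q = 920.
With the change applied: demand Qd = 9573 - 3p, supply Qs = 2p - 5359.
Equate the new curves: 9573 - 3p = 2p - 5359, giving 14932 = 5p, p = 2986.4, Q = 613.8.
Δp = 2986.4 − 2536 = +450.40.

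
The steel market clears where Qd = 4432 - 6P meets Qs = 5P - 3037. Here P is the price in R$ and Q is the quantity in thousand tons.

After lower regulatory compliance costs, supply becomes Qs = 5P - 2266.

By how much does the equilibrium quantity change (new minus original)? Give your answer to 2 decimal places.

Original equilibrium: 4432 - 6P = 5P - 3037 gives 7469 = 11P, so P = 679 and Q = 358.
The shock moves the curves to Qd = 4432 - 6P and Qs = 5P - 2266.
Setting them equal: 4432 - 6P = 5P - 2266 → 6698 = 11P, so P = 6698/11 ≈ 608.9091 and Q = 8564/11 ≈ 778.5455.
ΔQ = 778.5455 − 358 = +420.55.

+420.55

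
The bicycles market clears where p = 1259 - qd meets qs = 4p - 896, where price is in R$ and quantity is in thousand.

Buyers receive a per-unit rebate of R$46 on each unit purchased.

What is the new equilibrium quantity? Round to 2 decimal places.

864.80

Original equilibrium: 1259 - p = 4p - 896 gives 2155 = 5p, so p = 431 and q = 828.
Since buyers' out-of-pocket price is the market price minus the rebate, the effective demand curve becomes qd = 1305 - p.
New equilibrium: 1305 - p = 4p - 896 ⇒ 2201 = 5p ⇒ p = 440.2, q = 864.8.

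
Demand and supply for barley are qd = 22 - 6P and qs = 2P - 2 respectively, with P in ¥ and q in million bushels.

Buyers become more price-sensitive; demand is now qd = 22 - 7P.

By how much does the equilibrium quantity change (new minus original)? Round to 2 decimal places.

-0.67

Original equilibrium: 22 - 6P = 2P - 2 gives 24 = 8P, so P = 3 and q = 4.
With the change applied: demand qd = 22 - 7P, supply qs = 2P - 2.
Equate the new curves: 22 - 7P = 2P - 2, giving 24 = 9P, P = 8/3 ≈ 2.6667, q = 10/3 ≈ 3.3333.
Δq = 3.3333 − 4 = -0.67.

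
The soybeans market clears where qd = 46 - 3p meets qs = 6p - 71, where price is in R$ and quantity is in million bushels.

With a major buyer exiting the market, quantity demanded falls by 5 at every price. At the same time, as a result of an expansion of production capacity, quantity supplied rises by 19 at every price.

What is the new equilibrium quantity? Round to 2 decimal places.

Original equilibrium: 46 - 3p = 6p - 71 gives 117 = 9p, so p = 13 and q = 7.
The new curves are qd = 41 - 3p (demand) and qs = 6p - 52 (supply).
Clearing the new market: 41 - 3p = 6p - 52, so p = 31/3 ≈ 10.3333 and q = 10.

10.00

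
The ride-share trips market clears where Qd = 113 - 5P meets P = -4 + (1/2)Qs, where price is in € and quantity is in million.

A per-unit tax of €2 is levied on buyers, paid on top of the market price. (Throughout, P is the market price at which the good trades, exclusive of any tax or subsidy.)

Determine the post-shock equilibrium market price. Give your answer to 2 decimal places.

Solve the original market: 113 - 5P = 2P + 8, hence P = 15 and Q = 38.
Since buyers pay the price plus the tax, the effective demand curve becomes Qd = 103 - 5P.
New equilibrium: 103 - 5P = 2P + 8 ⇒ 95 = 7P ⇒ P = 95/7 ≈ 13.5714, Q = 246/7 ≈ 35.1429.

13.57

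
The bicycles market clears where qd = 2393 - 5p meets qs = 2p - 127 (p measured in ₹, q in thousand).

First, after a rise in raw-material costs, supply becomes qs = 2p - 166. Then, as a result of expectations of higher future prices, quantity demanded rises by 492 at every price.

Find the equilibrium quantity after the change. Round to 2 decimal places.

705.71

Solve the original market: 2393 - 5p = 2p - 127, hence p = 360 and q = 593.
The shock moves the curves to qd = 2885 - 5p and qs = 2p - 166.
Setting them equal: 2885 - 5p = 2p - 166 → 3051 = 7p, so p = 3051/7 ≈ 435.8571 and q = 4940/7 ≈ 705.7143.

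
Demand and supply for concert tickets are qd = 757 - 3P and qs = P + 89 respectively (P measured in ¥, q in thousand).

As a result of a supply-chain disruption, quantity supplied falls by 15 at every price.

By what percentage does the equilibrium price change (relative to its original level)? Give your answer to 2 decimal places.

Before the shock: 757 - 3P = P + 89 ⇒ 668 = 4P ⇒ P = 167, q = 256.
The new curves are qd = 757 - 3P (demand) and qs = P + 74 (supply).
Equate the new curves: 757 - 3P = P + 74, giving 683 = 4P, P = 170.75, q = 244.75.
%ΔP = (170.75 − 167) / 167 × 100 = +2.25%.

+2.25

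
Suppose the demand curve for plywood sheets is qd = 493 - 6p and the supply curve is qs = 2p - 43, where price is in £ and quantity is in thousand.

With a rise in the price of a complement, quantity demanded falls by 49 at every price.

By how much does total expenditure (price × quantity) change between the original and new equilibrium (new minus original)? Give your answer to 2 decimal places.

Solve the original market: 493 - 6p = 2p - 43, hence p = 67 and q = 91.
With the change applied: demand qd = 444 - 6p, supply qs = 2p - 43.
Clearing the new market: 444 - 6p = 2p - 43, so p = 60.875 and q = 78.75.
Expenditure moves from 67×91 = 6097 to 60.875×78.75 = 4793.90625; change = -1303.09.

-1303.09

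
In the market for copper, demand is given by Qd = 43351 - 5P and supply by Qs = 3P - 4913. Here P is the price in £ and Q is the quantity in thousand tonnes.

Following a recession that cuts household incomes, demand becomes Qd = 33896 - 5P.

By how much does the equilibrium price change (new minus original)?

Solve the original market: 43351 - 5P = 3P - 4913, hence P = 6033 and Q = 13186.
With the change applied: demand Qd = 33896 - 5P, supply Qs = 3P - 4913.
Setting them equal: 33896 - 5P = 3P - 4913 → 38809 = 8P, so P = 4851.125 and Q = 9640.375.
ΔP = 4851.125 − 6033 = -1181.875.

-1181.875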